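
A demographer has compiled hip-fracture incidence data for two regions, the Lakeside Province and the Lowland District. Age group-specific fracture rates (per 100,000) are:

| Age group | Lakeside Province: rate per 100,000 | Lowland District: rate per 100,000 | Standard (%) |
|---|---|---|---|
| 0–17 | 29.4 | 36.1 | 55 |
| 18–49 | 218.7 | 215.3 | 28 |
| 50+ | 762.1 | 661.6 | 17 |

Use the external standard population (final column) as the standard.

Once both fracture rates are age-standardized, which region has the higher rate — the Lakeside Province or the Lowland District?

Lakeside Province

Standard weights: 0.55, 0.28, 0.17.
The Lakeside Province: 0.5500×29.4 + 0.2800×218.7 + 0.1700×762.1 = 206.9630 per 100,000.
The Lowland District: 0.5500×36.1 + 0.2800×215.3 + 0.1700×661.6 = 192.6110 per 100,000.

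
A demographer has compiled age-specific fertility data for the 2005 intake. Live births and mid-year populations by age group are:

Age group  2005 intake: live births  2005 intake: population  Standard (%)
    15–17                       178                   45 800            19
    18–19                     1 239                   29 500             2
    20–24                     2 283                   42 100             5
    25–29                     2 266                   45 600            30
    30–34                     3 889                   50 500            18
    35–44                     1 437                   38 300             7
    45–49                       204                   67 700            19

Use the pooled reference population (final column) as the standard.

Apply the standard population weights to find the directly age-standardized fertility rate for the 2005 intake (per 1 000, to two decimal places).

36.26

Age-specific rates per 1 000 for the 2005 intake: 3.886, 42.000, 54.228, 49.693, 77.010, 37.520, 3.013.
Standard weights: 0.19, 0.02, 0.05, 0.30, 0.18, 0.07, 0.19.
Standardized rate: 0.1900×3.886 + 0.0200×42.000 + 0.0500×54.228 + 0.3000×49.693 + 0.1800×77.010 + 0.0700×37.520 + 0.1900×3.013 = 36.2584 per 1 000.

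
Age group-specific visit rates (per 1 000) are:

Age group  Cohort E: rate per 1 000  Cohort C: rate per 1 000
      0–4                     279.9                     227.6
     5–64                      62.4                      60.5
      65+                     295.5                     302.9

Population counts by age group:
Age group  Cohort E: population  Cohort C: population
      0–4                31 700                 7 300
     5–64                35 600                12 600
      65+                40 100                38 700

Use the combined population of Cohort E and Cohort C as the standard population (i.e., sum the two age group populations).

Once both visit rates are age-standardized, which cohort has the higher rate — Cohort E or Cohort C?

Combined standard total = 166 000; weights = 0.2349, 0.2904, 0.4747.
Cohort E: 0.2349×279.9 + 0.2904×62.4 + 0.4747×295.5 = 224.1517 per 1 000.
Cohort C: 0.2349×227.6 + 0.2904×60.5 + 0.4747×302.9 = 214.8254 per 1 000.
The crude rates (213.63 vs 241.40) would put Cohort C higher, but that reflects its age composition; once standardized to a common age structure, Cohort E has the higher underlying rate.

Cohort E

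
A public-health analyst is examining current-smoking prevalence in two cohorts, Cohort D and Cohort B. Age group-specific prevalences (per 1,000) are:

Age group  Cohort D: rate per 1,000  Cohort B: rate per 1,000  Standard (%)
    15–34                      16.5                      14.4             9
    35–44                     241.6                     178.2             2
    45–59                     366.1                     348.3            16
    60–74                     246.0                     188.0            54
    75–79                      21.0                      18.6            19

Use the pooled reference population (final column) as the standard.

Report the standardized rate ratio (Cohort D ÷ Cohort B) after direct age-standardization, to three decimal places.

Standard weights: 0.09, 0.02, 0.16, 0.54, 0.19.
Cohort D: 0.0900×16.5 + 0.0200×241.6 + 0.1600×366.1 + 0.5400×246.0 + 0.1900×21.0 = 201.7230 per 1,000.
Cohort B: 0.0900×14.4 + 0.0200×178.2 + 0.1600×348.3 + 0.5400×188.0 + 0.1900×18.6 = 165.6420 per 1,000.
Ratio = 201.7230 ÷ 165.6420 = 1.21783.

1.218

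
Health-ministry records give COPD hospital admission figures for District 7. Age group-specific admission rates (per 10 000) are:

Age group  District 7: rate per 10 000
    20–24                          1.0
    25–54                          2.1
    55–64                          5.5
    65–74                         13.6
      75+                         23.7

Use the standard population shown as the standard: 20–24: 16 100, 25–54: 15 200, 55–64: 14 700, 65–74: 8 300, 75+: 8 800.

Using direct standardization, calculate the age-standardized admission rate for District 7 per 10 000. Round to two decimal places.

Standard total = 63 100; weights = 0.2552, 0.2409, 0.2330, 0.1315, 0.1395.
Standardized rate: 0.2552×1.0 + 0.2409×2.1 + 0.2330×5.5 + 0.1315×13.6 + 0.1395×23.7 = 7.1365 per 10 000.

7.14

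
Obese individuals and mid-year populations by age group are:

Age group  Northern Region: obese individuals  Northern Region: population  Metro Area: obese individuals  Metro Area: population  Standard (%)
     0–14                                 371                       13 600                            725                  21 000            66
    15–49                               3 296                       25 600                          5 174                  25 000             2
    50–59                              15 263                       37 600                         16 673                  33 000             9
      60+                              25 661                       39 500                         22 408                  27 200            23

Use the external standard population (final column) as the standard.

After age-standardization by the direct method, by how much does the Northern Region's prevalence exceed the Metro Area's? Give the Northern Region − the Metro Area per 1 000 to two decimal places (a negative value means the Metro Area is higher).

-55.34

Age-specific rates per 1 000 for the Northern Region: 27.279, 128.750, 405.931, 649.646.
For the Metro Area: 34.524, 206.960, 505.242, 823.824.
Standard weights: 0.66, 0.02, 0.09, 0.23.
The Northern Region: 0.6600×27.279 + 0.0200×128.750 + 0.0900×405.931 + 0.2300×649.646 = 206.5317 per 1 000.
The Metro Area: 0.6600×34.524 + 0.0200×206.960 + 0.0900×505.242 + 0.2300×823.824 = 261.8761 per 1 000.
Difference = 206.5317 − 261.8761 = -55.3445.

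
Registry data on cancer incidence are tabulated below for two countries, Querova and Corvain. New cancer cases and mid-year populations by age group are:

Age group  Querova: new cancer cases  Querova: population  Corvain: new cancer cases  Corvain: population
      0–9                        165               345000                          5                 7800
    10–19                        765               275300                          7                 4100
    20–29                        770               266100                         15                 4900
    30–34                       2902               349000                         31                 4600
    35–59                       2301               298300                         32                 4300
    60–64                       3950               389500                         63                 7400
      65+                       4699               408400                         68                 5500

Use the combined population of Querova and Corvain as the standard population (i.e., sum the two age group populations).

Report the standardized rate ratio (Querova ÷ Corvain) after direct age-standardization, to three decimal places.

Age-specific rates per 100000 for Querova: 47.83, 277.88, 289.36, 831.52, 771.37, 1014.12, 1150.59.
For Corvain: 64.10, 170.73, 306.12, 673.91, 744.19, 851.35, 1236.36.
Combined standard total = 2370200; weights = 0.1488, 0.1179, 0.1143, 0.1492, 0.1277, 0.1675, 0.1746.
Querova: 0.1488×47.83 + 0.1179×277.88 + 0.1143×289.36 + 0.1492×831.52 + 0.1277×771.37 + 0.1675×1014.12 + 0.1746×1150.59 = 666.2327 per 100000.
Corvain: 0.1488×64.10 + 0.1179×170.73 + 0.1143×306.12 + 0.1492×673.91 + 0.1277×744.19 + 0.1675×851.35 + 0.1746×1236.36 = 618.6801 per 100000.
Ratio = 666.2327 ÷ 618.6801 = 1.07686.

1.077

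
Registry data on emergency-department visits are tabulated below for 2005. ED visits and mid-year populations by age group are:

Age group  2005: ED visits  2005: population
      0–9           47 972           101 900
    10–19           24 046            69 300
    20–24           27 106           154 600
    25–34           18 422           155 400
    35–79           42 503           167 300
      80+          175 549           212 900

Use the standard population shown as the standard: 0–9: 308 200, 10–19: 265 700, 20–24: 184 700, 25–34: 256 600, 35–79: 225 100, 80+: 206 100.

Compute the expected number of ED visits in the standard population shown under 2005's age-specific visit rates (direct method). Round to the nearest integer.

527218

Age-specific rates per 1 000 for 2005: 470.775, 346.984, 175.330, 118.546, 254.053, 824.561.
Expected ED visits = Σ (standard pop × age-specific rate ÷ 1 000)
= 308 200×470.775/1 000 + 265 700×346.984/1 000 + 184 700×175.330/1 000 + 256 600×118.546/1 000 + 225 100×254.053/1 000 + 206 100×824.561/1 000
= 145092.94 + 92193.68 + 32383.43 + 30418.82 + 57187.24 + 169941.99 = 527218.10.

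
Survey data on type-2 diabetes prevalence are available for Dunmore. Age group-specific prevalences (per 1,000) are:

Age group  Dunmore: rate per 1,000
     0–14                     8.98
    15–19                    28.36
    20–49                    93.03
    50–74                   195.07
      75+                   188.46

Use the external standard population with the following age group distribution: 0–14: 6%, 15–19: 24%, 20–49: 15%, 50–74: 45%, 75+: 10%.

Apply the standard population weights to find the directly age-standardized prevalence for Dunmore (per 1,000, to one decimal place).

127.9

Standard weights: 0.06, 0.24, 0.15, 0.45, 0.10.
Standardized rate: 0.0600×8.98 + 0.2400×28.36 + 0.1500×93.03 + 0.4500×195.07 + 0.1000×188.46 = 127.9272 per 1,000.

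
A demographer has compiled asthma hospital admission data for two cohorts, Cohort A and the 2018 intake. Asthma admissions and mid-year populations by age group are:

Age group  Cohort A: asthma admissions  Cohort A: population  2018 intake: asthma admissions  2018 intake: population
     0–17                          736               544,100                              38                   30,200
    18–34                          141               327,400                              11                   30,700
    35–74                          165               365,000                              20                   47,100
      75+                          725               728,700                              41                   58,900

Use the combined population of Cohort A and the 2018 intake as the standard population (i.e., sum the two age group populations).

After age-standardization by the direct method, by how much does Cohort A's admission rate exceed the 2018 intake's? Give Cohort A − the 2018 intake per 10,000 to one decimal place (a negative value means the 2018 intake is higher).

Age-specific rates per 10,000 for Cohort A: 13.53, 4.31, 4.52, 9.95.
For the 2018 intake: 12.58, 3.58, 4.25, 6.96.
Combined standard total = 2,132,100; weights = 0.2694, 0.1680, 0.1933, 0.3694.
Cohort A: 0.2694×13.53 + 0.1680×4.31 + 0.1933×4.52 + 0.3694×9.95 = 8.9159 per 10,000.
The 2018 intake: 0.2694×12.58 + 0.1680×3.58 + 0.1933×4.25 + 0.3694×6.96 = 7.3832 per 10,000.
Difference = 8.9159 − 7.3832 = 1.5327.

1.5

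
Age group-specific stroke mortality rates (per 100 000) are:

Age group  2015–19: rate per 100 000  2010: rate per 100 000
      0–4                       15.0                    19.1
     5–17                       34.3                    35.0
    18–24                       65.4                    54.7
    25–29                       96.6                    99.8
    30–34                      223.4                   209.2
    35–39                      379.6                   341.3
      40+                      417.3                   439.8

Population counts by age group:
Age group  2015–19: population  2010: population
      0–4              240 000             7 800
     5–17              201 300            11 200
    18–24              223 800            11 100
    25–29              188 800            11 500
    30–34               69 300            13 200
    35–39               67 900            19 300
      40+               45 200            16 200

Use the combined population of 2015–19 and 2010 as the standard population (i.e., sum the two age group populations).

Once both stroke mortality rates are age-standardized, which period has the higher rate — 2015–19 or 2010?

Combined standard total = 1 126 600; weights = 0.2200, 0.1886, 0.2085, 0.1778, 0.0732, 0.0774, 0.0545.
2015–19: 0.2200×15.0 + 0.1886×34.3 + 0.2085×65.4 + 0.1778×96.6 + 0.0732×223.4 + 0.0774×379.6 + 0.0545×417.3 = 109.0636 per 100 000.
2010: 0.2200×19.1 + 0.1886×35.0 + 0.2085×54.7 + 0.1778×99.8 + 0.0732×209.2 + 0.0774×341.3 + 0.0545×439.8 = 105.6573 per 100 000.
The crude rates (99.87 vs 207.85) would put 2010 higher, but that reflects its age composition; once standardized to a common age structure, 2015–19 has the higher underlying rate.

2015–19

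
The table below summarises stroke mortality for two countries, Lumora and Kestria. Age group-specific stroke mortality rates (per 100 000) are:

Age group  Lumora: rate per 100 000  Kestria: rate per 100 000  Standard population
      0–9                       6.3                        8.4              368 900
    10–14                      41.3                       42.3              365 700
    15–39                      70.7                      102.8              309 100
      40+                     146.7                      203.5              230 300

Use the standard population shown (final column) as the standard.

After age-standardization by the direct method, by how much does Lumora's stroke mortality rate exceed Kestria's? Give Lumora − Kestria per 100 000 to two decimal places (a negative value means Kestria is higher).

-18.95

Standard total = 1 274 000; weights = 0.2896, 0.2870, 0.2426, 0.1808.
Lumora: 0.2896×6.3 + 0.2870×41.3 + 0.2426×70.7 + 0.1808×146.7 = 57.3515 per 100 000.
Kestria: 0.2896×8.4 + 0.2870×42.3 + 0.2426×102.8 + 0.1808×203.5 = 76.3025 per 100 000.
Difference = 57.3515 − 76.3025 = -18.9510.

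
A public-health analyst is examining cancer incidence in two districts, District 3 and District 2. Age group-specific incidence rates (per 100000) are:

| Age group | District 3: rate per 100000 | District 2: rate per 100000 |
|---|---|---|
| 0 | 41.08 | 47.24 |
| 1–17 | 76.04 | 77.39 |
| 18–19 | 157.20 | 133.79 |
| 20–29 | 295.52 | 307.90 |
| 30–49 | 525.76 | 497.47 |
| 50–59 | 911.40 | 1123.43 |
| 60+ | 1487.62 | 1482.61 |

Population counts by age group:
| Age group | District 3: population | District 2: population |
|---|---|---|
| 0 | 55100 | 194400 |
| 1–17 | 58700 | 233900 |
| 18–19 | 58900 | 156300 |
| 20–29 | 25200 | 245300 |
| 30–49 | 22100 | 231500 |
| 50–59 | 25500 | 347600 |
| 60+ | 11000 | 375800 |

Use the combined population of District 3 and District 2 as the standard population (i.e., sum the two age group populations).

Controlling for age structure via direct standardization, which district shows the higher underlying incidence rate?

District 2

Combined standard total = 2041300; weights = 0.1222, 0.1433, 0.1054, 0.1325, 0.1242, 0.1828, 0.1895.
District 3: 0.1222×41.08 + 0.1433×76.04 + 0.1054×157.20 + 0.1325×295.52 + 0.1242×525.76 + 0.1828×911.40 + 0.1895×1487.62 = 585.4376 per 100000.
District 2: 0.1222×47.24 + 0.1433×77.39 + 0.1054×133.79 + 0.1325×307.90 + 0.1242×497.47 + 0.1828×1123.43 + 0.1895×1482.61 = 619.8466 per 100000.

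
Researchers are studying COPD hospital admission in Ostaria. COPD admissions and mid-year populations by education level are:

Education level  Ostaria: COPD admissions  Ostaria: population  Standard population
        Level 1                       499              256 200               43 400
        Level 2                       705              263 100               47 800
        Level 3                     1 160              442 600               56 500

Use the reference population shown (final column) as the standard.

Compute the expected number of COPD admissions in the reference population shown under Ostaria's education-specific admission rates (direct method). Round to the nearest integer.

361

Education-specific rates per 10 000 for Ostaria: 19.48, 26.80, 26.21.
Expected COPD admissions = Σ (standard pop × education-specific rate ÷ 10 000)
= 43 400×19.48/10 000 + 47 800×26.80/10 000 + 56 500×26.21/10 000
= 84.53 + 128.08 + 148.08 = 360.69.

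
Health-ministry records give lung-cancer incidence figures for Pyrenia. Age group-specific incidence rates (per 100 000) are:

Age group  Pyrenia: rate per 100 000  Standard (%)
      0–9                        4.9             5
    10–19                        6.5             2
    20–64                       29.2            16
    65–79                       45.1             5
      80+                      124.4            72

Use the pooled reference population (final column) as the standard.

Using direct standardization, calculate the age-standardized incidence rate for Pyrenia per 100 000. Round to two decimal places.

96.87

Standard weights: 0.05, 0.02, 0.16, 0.05, 0.72.
Standardized rate: 0.0500×4.9 + 0.0200×6.5 + 0.1600×29.2 + 0.0500×45.1 + 0.7200×124.4 = 96.8700 per 100 000.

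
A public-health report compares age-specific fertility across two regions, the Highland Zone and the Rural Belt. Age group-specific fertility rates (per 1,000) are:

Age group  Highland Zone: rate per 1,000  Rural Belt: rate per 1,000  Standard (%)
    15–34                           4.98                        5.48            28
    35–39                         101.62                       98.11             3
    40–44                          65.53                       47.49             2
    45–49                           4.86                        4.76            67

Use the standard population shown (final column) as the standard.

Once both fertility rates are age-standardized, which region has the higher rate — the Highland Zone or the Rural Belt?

Highland Zone

Standard weights: 0.28, 0.03, 0.02, 0.67.
The Highland Zone: 0.2800×4.98 + 0.0300×101.62 + 0.0200×65.53 + 0.6700×4.86 = 9.0098 per 1,000.
The Rural Belt: 0.2800×5.48 + 0.0300×98.11 + 0.0200×47.49 + 0.6700×4.76 = 8.6167 per 1,000.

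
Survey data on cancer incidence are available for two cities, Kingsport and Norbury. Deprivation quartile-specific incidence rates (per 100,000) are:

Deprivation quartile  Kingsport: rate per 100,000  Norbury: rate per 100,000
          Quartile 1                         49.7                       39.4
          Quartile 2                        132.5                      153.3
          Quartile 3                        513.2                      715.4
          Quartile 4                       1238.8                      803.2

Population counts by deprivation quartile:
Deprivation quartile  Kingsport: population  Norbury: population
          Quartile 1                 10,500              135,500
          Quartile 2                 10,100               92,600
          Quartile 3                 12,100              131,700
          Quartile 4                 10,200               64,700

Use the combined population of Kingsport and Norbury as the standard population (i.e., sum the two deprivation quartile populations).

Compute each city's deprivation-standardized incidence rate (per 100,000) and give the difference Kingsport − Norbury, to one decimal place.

Combined standard total = 467,400; weights = 0.3124, 0.2197, 0.3077, 0.1602.
Kingsport: 0.3124×49.7 + 0.2197×132.5 + 0.3077×513.2 + 0.1602×1238.8 = 401.0446 per 100,000.
Norbury: 0.3124×39.4 + 0.2197×153.3 + 0.3077×715.4 + 0.1602×803.2 = 394.8021 per 100,000.
Difference = 401.0446 − 394.8021 = 6.2424.

6.2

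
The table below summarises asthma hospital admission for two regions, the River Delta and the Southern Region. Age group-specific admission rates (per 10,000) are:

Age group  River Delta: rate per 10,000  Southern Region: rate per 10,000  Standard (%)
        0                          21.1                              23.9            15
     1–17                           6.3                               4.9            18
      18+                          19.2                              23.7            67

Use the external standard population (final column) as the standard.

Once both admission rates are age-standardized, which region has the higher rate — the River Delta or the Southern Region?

Southern Region

Standard weights: 0.15, 0.18, 0.67.
The River Delta: 0.1500×21.1 + 0.1800×6.3 + 0.6700×19.2 = 17.1630 per 10,000.
The Southern Region: 0.1500×23.9 + 0.1800×4.9 + 0.6700×23.7 = 20.3460 per 10,000.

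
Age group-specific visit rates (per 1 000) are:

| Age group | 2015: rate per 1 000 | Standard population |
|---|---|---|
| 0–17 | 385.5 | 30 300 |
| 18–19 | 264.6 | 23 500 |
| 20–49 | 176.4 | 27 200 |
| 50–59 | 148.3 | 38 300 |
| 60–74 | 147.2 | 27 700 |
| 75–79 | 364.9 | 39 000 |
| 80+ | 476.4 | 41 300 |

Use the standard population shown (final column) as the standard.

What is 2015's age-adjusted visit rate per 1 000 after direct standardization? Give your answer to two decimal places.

291.95

Standard total = 227 300; weights = 0.1333, 0.1034, 0.1197, 0.1685, 0.1219, 0.1716, 0.1817.
Standardized rate: 0.1333×385.5 + 0.1034×264.6 + 0.1197×176.4 + 0.1685×148.3 + 0.1219×147.2 + 0.1716×364.9 + 0.1817×476.4 = 291.9515 per 1 000.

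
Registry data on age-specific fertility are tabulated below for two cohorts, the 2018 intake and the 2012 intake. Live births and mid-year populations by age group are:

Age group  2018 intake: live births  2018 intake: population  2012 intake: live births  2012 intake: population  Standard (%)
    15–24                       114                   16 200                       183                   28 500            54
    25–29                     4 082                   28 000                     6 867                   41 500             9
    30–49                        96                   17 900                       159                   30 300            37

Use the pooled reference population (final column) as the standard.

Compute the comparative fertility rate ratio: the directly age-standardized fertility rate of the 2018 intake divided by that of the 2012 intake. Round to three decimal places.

0.931

Age-specific rates per 1 000 for the 2018 intake: 7.037, 145.786, 5.363.
For the 2012 intake: 6.421, 165.470, 5.248.
Standard weights: 0.54, 0.09, 0.37.
The 2018 intake: 0.5400×7.037 + 0.0900×145.786 + 0.3700×5.363 = 18.9051 per 1 000.
The 2012 intake: 0.5400×6.421 + 0.0900×165.470 + 0.3700×5.248 = 20.3012 per 1 000.
Ratio = 18.9051 ÷ 20.3012 = 0.93123.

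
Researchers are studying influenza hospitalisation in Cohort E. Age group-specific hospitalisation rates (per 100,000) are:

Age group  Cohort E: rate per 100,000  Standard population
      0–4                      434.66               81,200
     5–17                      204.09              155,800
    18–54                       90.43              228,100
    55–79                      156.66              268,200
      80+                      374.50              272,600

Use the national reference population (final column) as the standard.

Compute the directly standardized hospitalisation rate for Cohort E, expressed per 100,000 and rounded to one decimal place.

Standard total = 1,005,900; weights = 0.0807, 0.1549, 0.2268, 0.2666, 0.2710.
Standardized rate: 0.0807×434.66 + 0.1549×204.09 + 0.2268×90.43 + 0.2666×156.66 + 0.2710×374.50 = 230.4639 per 100,000.

230.5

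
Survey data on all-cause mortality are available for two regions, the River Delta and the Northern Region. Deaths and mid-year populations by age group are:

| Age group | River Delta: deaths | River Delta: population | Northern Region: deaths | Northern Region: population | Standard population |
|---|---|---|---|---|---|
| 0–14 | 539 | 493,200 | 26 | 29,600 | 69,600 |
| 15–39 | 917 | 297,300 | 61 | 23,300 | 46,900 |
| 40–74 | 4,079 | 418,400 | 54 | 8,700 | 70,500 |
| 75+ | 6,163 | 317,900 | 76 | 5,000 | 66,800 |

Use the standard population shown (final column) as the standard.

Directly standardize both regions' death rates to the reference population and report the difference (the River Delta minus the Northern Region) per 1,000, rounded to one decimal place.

2.2

Age-specific rates per 1,000 for the River Delta: 1.093, 3.084, 9.749, 19.387.
For the Northern Region: 0.878, 2.618, 6.207, 15.200.
Standard total = 253,800; weights = 0.2742, 0.1848, 0.2778, 0.2632.
The River Delta: 0.2742×1.093 + 0.1848×3.084 + 0.2778×9.749 + 0.2632×19.387 = 8.6803 per 1,000.
The Northern Region: 0.2742×0.878 + 0.1848×2.618 + 0.2778×6.207 + 0.2632×15.200 = 6.4494 per 1,000.
Difference = 8.6803 − 6.4494 = 2.2308.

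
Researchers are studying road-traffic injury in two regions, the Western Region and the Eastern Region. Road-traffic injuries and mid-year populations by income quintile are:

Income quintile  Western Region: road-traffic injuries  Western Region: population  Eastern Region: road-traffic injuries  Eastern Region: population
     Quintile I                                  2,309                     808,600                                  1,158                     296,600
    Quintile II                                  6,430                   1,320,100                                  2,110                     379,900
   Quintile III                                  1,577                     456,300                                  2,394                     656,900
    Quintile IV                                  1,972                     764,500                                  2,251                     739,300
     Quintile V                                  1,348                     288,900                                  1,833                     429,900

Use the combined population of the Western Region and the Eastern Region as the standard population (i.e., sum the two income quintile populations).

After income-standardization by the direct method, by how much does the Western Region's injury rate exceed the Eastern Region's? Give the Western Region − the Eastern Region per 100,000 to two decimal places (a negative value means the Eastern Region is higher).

-47.89

Income-specific rates per 100,000 for the Western Region: 285.56, 487.08, 345.61, 257.95, 466.60.
For the Eastern Region: 390.42, 555.41, 364.44, 304.48, 426.38.
Combined standard total = 6,141,000; weights = 0.1800, 0.2768, 0.1813, 0.2449, 0.1170.
The Western Region: 0.1800×285.56 + 0.2768×487.08 + 0.1813×345.61 + 0.2449×257.95 + 0.1170×466.60 = 366.6598 per 100,000.
The Eastern Region: 0.1800×390.42 + 0.2768×555.41 + 0.1813×364.44 + 0.2449×304.48 + 0.1170×426.38 = 414.5482 per 100,000.
Difference = 366.6598 − 414.5482 = -47.8884.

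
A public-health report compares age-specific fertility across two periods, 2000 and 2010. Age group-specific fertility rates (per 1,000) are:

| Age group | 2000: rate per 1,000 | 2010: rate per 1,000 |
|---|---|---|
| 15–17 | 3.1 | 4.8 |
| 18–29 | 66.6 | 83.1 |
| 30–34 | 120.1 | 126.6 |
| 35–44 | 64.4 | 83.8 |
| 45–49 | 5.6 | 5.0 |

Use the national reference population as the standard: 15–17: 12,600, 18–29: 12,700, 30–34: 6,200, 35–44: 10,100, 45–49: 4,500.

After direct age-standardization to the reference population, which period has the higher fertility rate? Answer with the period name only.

Standard total = 46,100; weights = 0.2733, 0.2755, 0.1345, 0.2191, 0.0976.
2000: 0.2733×3.1 + 0.2755×66.6 + 0.1345×120.1 + 0.2191×64.4 + 0.0976×5.6 = 50.0030 per 1,000.
2010: 0.2733×4.8 + 0.2755×83.1 + 0.1345×126.6 + 0.2191×83.8 + 0.0976×5.0 = 60.0792 per 1,000.

2010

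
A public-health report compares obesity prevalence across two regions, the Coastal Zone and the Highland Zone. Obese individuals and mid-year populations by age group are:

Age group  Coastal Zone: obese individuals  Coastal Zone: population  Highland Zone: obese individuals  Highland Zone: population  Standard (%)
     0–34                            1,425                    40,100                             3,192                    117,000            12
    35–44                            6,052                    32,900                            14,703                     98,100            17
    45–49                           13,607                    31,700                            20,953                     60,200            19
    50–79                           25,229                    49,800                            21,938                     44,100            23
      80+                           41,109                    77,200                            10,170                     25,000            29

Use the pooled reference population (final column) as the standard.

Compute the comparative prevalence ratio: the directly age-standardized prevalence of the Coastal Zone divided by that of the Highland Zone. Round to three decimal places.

1.186

Age-specific rates per 1,000 for the Coastal Zone: 35.536, 183.951, 429.243, 506.606, 532.500.
For the Highland Zone: 27.282, 149.878, 348.056, 497.460, 406.800.
Standard weights: 0.12, 0.17, 0.19, 0.23, 0.29.
The Coastal Zone: 0.1200×35.536 + 0.1700×183.951 + 0.1900×429.243 + 0.2300×506.606 + 0.2900×532.500 = 388.0367 per 1,000.
The Highland Zone: 0.1200×27.282 + 0.1700×149.878 + 0.1900×348.056 + 0.2300×497.460 + 0.2900×406.800 = 327.2717 per 1,000.
Ratio = 388.0367 ÷ 327.2717 = 1.18567.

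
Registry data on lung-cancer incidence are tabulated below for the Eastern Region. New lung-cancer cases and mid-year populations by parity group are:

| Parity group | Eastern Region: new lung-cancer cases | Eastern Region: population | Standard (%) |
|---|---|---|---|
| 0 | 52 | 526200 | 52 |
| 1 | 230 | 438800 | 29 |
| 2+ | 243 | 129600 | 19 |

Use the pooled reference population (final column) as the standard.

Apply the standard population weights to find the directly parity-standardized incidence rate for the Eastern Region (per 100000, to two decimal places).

55.96

Parity-specific rates per 100000 for the Eastern Region: 9.88, 52.42, 187.50.
Standard weights: 0.52, 0.29, 0.19.
Standardized rate: 0.5200×9.88 + 0.2900×52.42 + 0.1900×187.50 = 55.9643 per 100000.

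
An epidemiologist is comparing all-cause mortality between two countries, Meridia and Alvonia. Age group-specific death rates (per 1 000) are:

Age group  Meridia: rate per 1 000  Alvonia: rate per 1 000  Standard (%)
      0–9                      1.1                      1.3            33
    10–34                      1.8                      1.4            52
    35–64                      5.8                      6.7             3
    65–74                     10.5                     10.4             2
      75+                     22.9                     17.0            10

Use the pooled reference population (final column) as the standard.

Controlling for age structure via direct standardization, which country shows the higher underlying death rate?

Standard weights: 0.33, 0.52, 0.03, 0.02, 0.10.
Meridia: 0.3300×1.1 + 0.5200×1.8 + 0.0300×5.8 + 0.0200×10.5 + 0.1000×22.9 = 3.9730 per 1 000.
Alvonia: 0.3300×1.3 + 0.5200×1.4 + 0.0300×6.7 + 0.0200×10.4 + 0.1000×17.0 = 3.2660 per 1 000.

Meridia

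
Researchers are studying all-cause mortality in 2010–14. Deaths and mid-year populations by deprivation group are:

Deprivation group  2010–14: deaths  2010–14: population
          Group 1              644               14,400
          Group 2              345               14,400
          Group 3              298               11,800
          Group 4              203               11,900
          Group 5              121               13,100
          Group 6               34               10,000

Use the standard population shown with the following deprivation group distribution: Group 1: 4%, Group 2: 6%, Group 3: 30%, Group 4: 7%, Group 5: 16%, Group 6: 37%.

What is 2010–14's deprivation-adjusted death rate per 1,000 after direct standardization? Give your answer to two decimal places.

Deprivation-specific rates per 1,000 for 2010–14: 44.722, 23.958, 25.254, 17.059, 9.237, 3.400.
Standard weights: 0.04, 0.06, 0.30, 0.07, 0.16, 0.37.
Standardized rate: 0.0400×44.722 + 0.0600×23.958 + 0.3000×25.254 + 0.0700×17.059 + 0.1600×9.237 + 0.3700×3.400 = 14.7326 per 1,000.

14.73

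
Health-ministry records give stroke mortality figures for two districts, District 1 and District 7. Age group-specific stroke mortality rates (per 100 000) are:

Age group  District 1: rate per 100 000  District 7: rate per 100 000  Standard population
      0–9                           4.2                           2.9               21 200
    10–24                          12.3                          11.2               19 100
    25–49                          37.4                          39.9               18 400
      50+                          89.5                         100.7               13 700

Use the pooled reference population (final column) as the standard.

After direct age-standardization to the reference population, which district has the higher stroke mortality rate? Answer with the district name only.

District 7

Standard total = 72 400; weights = 0.2928, 0.2638, 0.2541, 0.1892.
District 1: 0.2928×4.2 + 0.2638×12.3 + 0.2541×37.4 + 0.1892×89.5 = 30.9155 per 100 000.
District 7: 0.2928×2.9 + 0.2638×11.2 + 0.2541×39.9 + 0.1892×100.7 = 32.9993 per 100 000.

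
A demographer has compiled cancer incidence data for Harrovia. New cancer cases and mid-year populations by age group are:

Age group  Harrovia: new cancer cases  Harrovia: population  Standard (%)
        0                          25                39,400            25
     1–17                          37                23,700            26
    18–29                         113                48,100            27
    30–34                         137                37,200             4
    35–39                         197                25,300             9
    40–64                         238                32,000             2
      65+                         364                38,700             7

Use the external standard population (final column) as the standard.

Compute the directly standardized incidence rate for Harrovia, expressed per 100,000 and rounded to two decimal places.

285.41

Age-specific rates per 100,000 for Harrovia: 63.45, 156.12, 234.93, 368.28, 778.66, 743.75, 940.57.
Standard weights: 0.25, 0.26, 0.27, 0.04, 0.09, 0.02, 0.07.
Standardized rate: 0.2500×63.45 + 0.2600×156.12 + 0.2700×234.93 + 0.0400×368.28 + 0.0900×778.66 + 0.0200×743.75 + 0.0700×940.57 = 285.4090 per 100,000.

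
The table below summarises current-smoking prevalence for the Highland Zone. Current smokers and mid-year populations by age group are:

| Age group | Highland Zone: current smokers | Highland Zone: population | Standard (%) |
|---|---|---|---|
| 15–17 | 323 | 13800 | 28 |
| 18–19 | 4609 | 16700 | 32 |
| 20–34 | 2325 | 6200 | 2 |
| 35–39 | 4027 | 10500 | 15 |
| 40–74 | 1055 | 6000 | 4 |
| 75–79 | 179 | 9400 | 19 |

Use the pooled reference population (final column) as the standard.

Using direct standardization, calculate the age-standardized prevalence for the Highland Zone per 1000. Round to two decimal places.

170.55

Age-specific rates per 1000 for the Highland Zone: 23.406, 275.988, 375.000, 383.524, 175.833, 19.043.
Standard weights: 0.28, 0.32, 0.02, 0.15, 0.04, 0.19.
Standardized rate: 0.2800×23.406 + 0.3200×275.988 + 0.0200×375.000 + 0.1500×383.524 + 0.0400×175.833 + 0.1900×19.043 = 170.5498 per 1000.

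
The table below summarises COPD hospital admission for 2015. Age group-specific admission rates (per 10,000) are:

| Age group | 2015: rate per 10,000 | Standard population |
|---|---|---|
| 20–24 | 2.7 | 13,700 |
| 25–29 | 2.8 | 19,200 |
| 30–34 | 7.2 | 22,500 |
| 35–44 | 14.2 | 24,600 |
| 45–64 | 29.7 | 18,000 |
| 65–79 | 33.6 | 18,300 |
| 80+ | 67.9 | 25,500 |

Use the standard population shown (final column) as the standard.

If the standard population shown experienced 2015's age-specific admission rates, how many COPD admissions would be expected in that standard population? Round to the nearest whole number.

Expected COPD admissions = Σ (standard pop × age-specific rate ÷ 10,000)
= 13,700×2.7/10,000 + 19,200×2.8/10,000 + 22,500×7.2/10,000 + 24,600×14.2/10,000 + 18,000×29.7/10,000 + 18,300×33.6/10,000 + 25,500×67.9/10,000
= 3.70 + 5.38 + 16.20 + 34.93 + 53.46 + 61.49 + 173.15 = 348.30.

348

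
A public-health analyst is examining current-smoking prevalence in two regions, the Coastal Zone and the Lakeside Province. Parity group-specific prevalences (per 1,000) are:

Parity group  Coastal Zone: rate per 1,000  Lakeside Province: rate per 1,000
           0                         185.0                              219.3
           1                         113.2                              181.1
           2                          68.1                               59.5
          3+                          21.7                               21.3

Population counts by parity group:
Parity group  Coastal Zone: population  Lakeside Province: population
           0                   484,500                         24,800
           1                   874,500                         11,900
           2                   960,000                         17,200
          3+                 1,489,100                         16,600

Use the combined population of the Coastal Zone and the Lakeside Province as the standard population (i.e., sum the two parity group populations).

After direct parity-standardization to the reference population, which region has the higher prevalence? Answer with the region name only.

Combined standard total = 3,878,600; weights = 0.1313, 0.2285, 0.2519, 0.3882.
The Coastal Zone: 0.1313×185.0 + 0.2285×113.2 + 0.2519×68.1 + 0.3882×21.7 = 75.7443 per 1,000.
The Lakeside Province: 0.1313×219.3 + 0.2285×181.1 + 0.2519×59.5 + 0.3882×21.3 = 93.4439 per 1,000.

Lakeside Province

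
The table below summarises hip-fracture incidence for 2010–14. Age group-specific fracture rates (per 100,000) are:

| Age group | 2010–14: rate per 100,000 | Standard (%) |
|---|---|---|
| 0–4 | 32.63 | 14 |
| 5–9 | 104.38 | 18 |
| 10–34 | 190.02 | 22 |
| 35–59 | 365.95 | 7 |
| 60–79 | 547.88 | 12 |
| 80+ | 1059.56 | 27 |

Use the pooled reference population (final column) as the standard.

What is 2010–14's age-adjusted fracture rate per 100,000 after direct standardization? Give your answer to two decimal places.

442.60

Standard weights: 0.14, 0.18, 0.22, 0.07, 0.12, 0.27.
Standardized rate: 0.1400×32.63 + 0.1800×104.38 + 0.2200×190.02 + 0.0700×365.95 + 0.1200×547.88 + 0.2700×1059.56 = 442.6043 per 100,000.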